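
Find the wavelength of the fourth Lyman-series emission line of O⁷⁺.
1.48 nm

The lines of a series are numbered from the longest wavelength (smallest ΔE) outward; the fourth line is the transition from n = n_f + 4 to n_f.
The Lyman series has all transitions ending at n_f = 1.

For O⁷⁺ (Z = 8), the fourth line (δ-line) is the jump from n = 5 to n = 1:
E_5 = -13.6057 × 8² / 5² = -34.8306 eV
E_1 = -13.6057 × 8² / 1² = -870.7648 eV
ΔE = E_5 - E_1 = 835.9342 eV

λ = hc/E = 1239.84 eV·nm / 835.9342 eV
λ = 1.48 nm

This is the δ-line of the Lyman series in O⁷⁺.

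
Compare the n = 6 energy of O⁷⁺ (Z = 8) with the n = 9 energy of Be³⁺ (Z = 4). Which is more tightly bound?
O⁷⁺ at n = 6 (E = -24.188 eV)

Using E_n = -13.6057 Z² / n² eV:

O⁷⁺ (Z = 8) at n = 6:
E = -13.6057 × 8² / 6² = -13.6057 × 64 / 36 = -24.187911 eV

Be³⁺ (Z = 4) at n = 9:
E = -13.6057 × 4² / 9² = -13.6057 × 16 / 81 = -2.687546 eV

Since -24.187911 eV < -2.687546 eV,
O⁷⁺ at n = 6 is more tightly bound (requires more energy to ionize).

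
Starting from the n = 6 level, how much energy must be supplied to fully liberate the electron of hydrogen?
0.37794 eV

The ionization energy is the energy needed to remove the electron completely (n → ∞).

For hydrogen, E_n = -13.6057 eV / n².

At n = 6: E_6 = -13.6057 / 6² = -0.37793611 eV
At n = ∞: E_∞ = 0 eV

Ionization energy = E_∞ - E_6 = 0 - (-0.37793611) = 0.37793611 eV
Ionization energy ≈ 0.37794 eV

This is also called the binding energy of the electron in state n = 6.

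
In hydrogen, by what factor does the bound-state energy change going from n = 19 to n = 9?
4.4568

Using E_n = -13.6057 Z² / n² eV with Z = 1:

E_9 = -13.6057 / 9² = -13.6057 / 81 = -0.1679716049 eV
E_19 = -13.6057 / 19² = -13.6057 / 361 = -0.0376889197 eV

The ratio is:
E_9/E_19 = (-0.1679716049) / (-0.0376889197)
E_9/E_19 = (-13.6057/81) / (-13.6057/361)
E_9/E_19 = 361/81
E_9/E_19 = 4.4568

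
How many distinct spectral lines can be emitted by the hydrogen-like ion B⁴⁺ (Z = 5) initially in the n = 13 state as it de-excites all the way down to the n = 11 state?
3

The electron can occupy levels n = 11, 12, ..., 13 during de-excitation — that is m = 13 - 11 + 1 = 3 distinct levels.

The number of distinct spectral lines equals the number of ways to choose 2 of these m levels (each pair gives one possible emission transition):

Number of lines = m(m-1)/2 = 3×2/2 = 3

These correspond to all possible transitions between the 3 levels:
13 → 12, 13 → 11, 12 → 11

Each transition produces a photon with a unique energy (and thus wavelength). This count does not depend on Z.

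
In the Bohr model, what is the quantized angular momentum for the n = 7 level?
7.38e-34 J·s (or 7ℏ)

In the Bohr model, angular momentum is quantized:
L = nℏ

where ℏ = h/(2π) = 1.0546e-34 J·s

For n = 7:
L = 7 × 1.0546e-34 J·s
L = 7.38e-34 J·s

This can also be written as L = 7ℏ.
The angular momentum is an integer multiple of the reduced Planck constant.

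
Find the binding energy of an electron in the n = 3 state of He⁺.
6.047 eV

The ionization energy is the energy needed to remove the electron completely (n → ∞).

For a hydrogen-like ion with Z = 2, E_n = -13.6057 Z² / n² eV.

At n = 3: E_3 = -13.6057 × 2² / 3² = -6.046978 eV
At n = ∞: E_∞ = 0 eV

Ionization energy = E_∞ - E_3 = 0 - (-6.046978) = 6.046978 eV
Ionization energy ≈ 6.047 eV

This is also called the binding energy of the electron in state n = 3.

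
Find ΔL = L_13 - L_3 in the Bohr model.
1.05e-33 J·s (or 10ℏ)

In the Bohr model, L_n = nℏ where ℏ = 1.0546e-34 J·s.

L_13 = 13ℏ = 1.3710e-33 J·s
L_3 = 3ℏ = 3.1638e-34 J·s

ΔL = L_13 - L_3 = (13 - 3)ℏ = 10ℏ
ΔL = 10 × 1.0546e-34 J·s = 1.05e-33 J·s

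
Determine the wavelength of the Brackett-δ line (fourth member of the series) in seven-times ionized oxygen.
30.37550 nm

The lines of a series are numbered from the longest wavelength (smallest ΔE) outward; the fourth line is the transition from n = n_f + 4 to n_f.
The Brackett series has all transitions ending at n_f = 4.

For O⁷⁺ (Z = 8), the fourth line (δ-line) is the jump from n = 8 to n = 4:
E_8 = -13.6057 × 8² / 8² = -13.6057000 eV
E_4 = -13.6057 × 8² / 4² = -54.4228000 eV
ΔE = E_8 - E_4 = 40.8171000 eV

λ = hc/E = 1239.84 eV·nm / 40.8171000 eV
λ = 30.37550 nm

This is the δ-line of the Brackett series in O⁷⁺.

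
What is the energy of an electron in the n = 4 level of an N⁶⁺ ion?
-41.66746 eV

For hydrogen-like ions, the energy levels scale with Z²:
E_n = -13.6057 Z² / n² eV

For N⁶⁺ (Z = 7) at n = 4:
E_4 = -13.6057 × 7² / 4²
E_4 = -13.6057 × 49 / 16
E_4 = -666.6793 / 16
E_4 = -41.66746 eV

The energy is 49 times more negative than hydrogen at the same n due to the stronger nuclear charge.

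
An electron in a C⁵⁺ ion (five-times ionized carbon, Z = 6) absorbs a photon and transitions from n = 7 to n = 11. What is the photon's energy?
5.948048 eV

The energy levels of a hydrogen-like atom are E_n = -13.6057 Z² eV / n².

Energy at n = 7: E_7 = -13.6057 × 6² / 7² = -9.996024490 eV
Energy at n = 11: E_11 = -13.6057 × 6² / 11² = -4.047976860 eV

The excitation energy is the difference:
ΔE = E_11 - E_7
ΔE = -4.047976860 - (-9.996024490)
ΔE = 5.948048 eV

Since this is positive, energy must be absorbed (photon absorption).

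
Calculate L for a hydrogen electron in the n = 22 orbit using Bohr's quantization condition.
2.32006e-33 J·s (or 22ℏ)

In the Bohr model, angular momentum is quantized:
L = nℏ

where ℏ = h/(2π) = 1.0545718e-34 J·s

For n = 22:
L = 22 × 1.0545718e-34 J·s
L = 2.32006e-33 J·s

This can also be written as L = 22ℏ.
The angular momentum is an integer multiple of the reduced Planck constant.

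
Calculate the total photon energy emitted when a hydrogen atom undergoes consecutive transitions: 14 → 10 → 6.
0.309 eV

The energy levels of hydrogen are E_n = -13.6057 / n² eV.

First transition (14 → 10):
ΔE₁ = |E_10 - E_14|
ΔE₁ = |-0.136057000 - (-0.069416837)| = 0.066640 eV

Second transition (10 → 6):
ΔE₂ = |E_6 - E_10|
ΔE₂ = |-0.377936111 - (-0.136057000)| = 0.241879 eV

Total energy released:
E_total = ΔE₁ + ΔE₂ = 0.066640 + 0.241879 = 0.309 eV

Note: This equals the direct transition 14 → 6: 0.309 eV ✓
Energy is conserved regardless of the path taken.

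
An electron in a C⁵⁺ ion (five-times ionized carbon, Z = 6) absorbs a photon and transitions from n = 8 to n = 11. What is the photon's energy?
3.605229 eV

The energy levels of a hydrogen-like atom are E_n = -13.6057 Z² eV / n².

Energy at n = 8: E_8 = -13.6057 × 6² / 8² = -7.653206250 eV
Energy at n = 11: E_11 = -13.6057 × 6² / 11² = -4.047976860 eV

The excitation energy is the difference:
ΔE = E_11 - E_8
ΔE = -4.047976860 - (-7.653206250)
ΔE = 3.605229 eV

Since this is positive, energy must be absorbed (photon absorption).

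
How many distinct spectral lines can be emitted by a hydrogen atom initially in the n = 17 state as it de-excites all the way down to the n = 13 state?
10

The electron can occupy levels n = 13, 14, ..., 17 during de-excitation — that is m = 17 - 13 + 1 = 5 distinct levels.

The number of distinct spectral lines equals the number of ways to choose 2 of these m levels (each pair gives one possible emission transition):

Number of lines = m(m-1)/2 = 5×4/2 = 10

These correspond to all possible transitions between the 5 levels:
17 → 16, 17 → 15, 17 → 14, 17 → 13, 16 → 15, 16 → 14, 16 → 13, 15 → 14...

Each transition produces a photon with a unique energy (and thus wavelength). This count does not depend on Z.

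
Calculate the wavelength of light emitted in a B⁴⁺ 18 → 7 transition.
210.4327 nm

First, find the transition energy using E_n = -13.6057 Z² / n² eV:
E_18 = -13.6057 × 5² / 18² = -1.04982253 eV
E_7 = -13.6057 × 5² / 7² = -6.94168367 eV

Photon energy: |ΔE| = |E_7 - E_18| = 5.89186114 eV

Convert to wavelength using E = hc/λ with hc = 1239.84 eV·nm:
λ = hc/E = 1239.84 eV·nm / 5.89186114 eV
λ = 210.4327 nm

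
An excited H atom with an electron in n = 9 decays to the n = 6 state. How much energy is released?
0.21 eV

The energy levels are E_n = -13.6057 eV / n².

Energy at n = 9: E_9 = -13.6057 / 9² = -0.16797 eV
Energy at n = 6: E_6 = -13.6057 / 6² = -0.37794 eV

For emission (electron falling to lower state), the photon energy is:
E_photon = E_9 - E_6 = |-0.16797 - (-0.37794)|
E_photon = 0.21 eV

This energy is carried away by the emitted photon.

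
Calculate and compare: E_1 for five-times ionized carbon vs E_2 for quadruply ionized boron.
C⁵⁺ at n = 1 (E = -489.805 eV)

Using E_n = -13.6057 Z² / n² eV:

C⁵⁺ (Z = 6) at n = 1:
E = -13.6057 × 6² / 1² = -13.6057 × 36 / 1 = -489.805200 eV

B⁴⁺ (Z = 5) at n = 2:
E = -13.6057 × 5² / 2² = -13.6057 × 25 / 4 = -85.035625 eV

Since -489.805200 eV < -85.035625 eV,
C⁵⁺ at n = 1 is more tightly bound (requires more energy to ionize).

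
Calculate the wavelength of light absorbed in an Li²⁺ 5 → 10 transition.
337.5056 nm

First, find the transition energy using E_n = -13.6057 Z² / n² eV:
E_5 = -13.6057 × 3² / 5² = -4.89805200 eV
E_10 = -13.6057 × 3² / 10² = -1.22451300 eV

Photon energy: |ΔE| = |E_10 - E_5| = 3.67353900 eV

Convert to wavelength using E = hc/λ with hc = 1239.84 eV·nm:
λ = hc/E = 1239.84 eV·nm / 3.67353900 eV
λ = 337.5056 nm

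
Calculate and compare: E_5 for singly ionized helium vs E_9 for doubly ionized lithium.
He⁺ at n = 5 (E = -2.18 eV)

Using E_n = -13.6057 Z² / n² eV:

He⁺ (Z = 2) at n = 5:
E = -13.6057 × 2² / 5² = -13.6057 × 4 / 25 = -2.17691 eV

Li²⁺ (Z = 3) at n = 9:
E = -13.6057 × 3² / 9² = -13.6057 × 9 / 81 = -1.51174 eV

Since -2.17691 eV < -1.51174 eV,
He⁺ at n = 5 is more tightly bound (requires more energy to ionize).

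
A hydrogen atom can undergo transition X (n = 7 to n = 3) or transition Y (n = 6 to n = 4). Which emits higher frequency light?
7 → 3

Calculate the energy for each transition:

Transition 7 → 3:
ΔE₁ = |E_3 - E_7| = |-13.6057/3² - (-13.6057/7²)|
ΔE₁ = |-1.51174444444 - (-0.27766734694)| = 1.23407710 eV

Transition 6 → 4:
ΔE₂ = |E_4 - E_6| = |-13.6057/4² - (-13.6057/6²)|
ΔE₂ = |-0.85035625000 - (-0.37793611111)| = 0.47242014 eV

Since 1.23407710 eV > 0.47242014 eV, the transition 7 → 3 emits the more energetic photon.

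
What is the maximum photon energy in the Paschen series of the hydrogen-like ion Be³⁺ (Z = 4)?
24.187911 eV

The series limit corresponds to the transition from n = ∞ to n = 3.
This is the highest energy (shortest wavelength) transition in the Paschen series.

E_∞ = 0 eV
E_3 = -13.6057 × 4² / 3² = -24.187911 eV

Energy at series limit:
ΔE = E_∞ - E_3 = 0 - (-24.187911) = 24.187911 eV

This energy equals the ionization energy from the n = 3 state of Be³⁺.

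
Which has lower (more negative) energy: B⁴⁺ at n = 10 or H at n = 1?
H at n = 1 (E = -13.6057 eV)

Using E_n = -13.6057 Z² / n² eV:

B⁴⁺ (Z = 5) at n = 10:
E = -13.6057 × 5² / 10² = -13.6057 × 25 / 100 = -3.4014250 eV

H (Z = 1) at n = 1:
E = -13.6057 × 1² / 1² = -13.6057 × 1 / 1 = -13.6057000 eV

Since -13.6057000 eV < -3.4014250 eV,
H at n = 1 is more tightly bound (requires more energy to ionize).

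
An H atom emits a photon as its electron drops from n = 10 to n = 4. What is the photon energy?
0.7143 eV

The energy levels are E_n = -13.6057 eV / n².

Energy at n = 10: E_10 = -13.6057 / 10² = -0.1360570 eV
Energy at n = 4: E_4 = -13.6057 / 4² = -0.8503563 eV

For emission (electron falling to lower state), the photon energy is:
E_photon = E_10 - E_4 = |-0.1360570 - (-0.8503563)|
E_photon = 0.7143 eV

This energy is carried away by the emitted photon.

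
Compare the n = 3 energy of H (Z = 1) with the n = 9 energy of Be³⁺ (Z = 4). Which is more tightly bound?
Be³⁺ at n = 9 (E = -2.687546 eV)

Using E_n = -13.6057 Z² / n² eV:

H (Z = 1) at n = 3:
E = -13.6057 × 1² / 3² = -13.6057 × 1 / 9 = -1.511744444 eV

Be³⁺ (Z = 4) at n = 9:
E = -13.6057 × 4² / 9² = -13.6057 × 16 / 81 = -2.687545679 eV

Since -2.687545679 eV < -1.511744444 eV,
Be³⁺ at n = 9 is more tightly bound (requires more energy to ionize).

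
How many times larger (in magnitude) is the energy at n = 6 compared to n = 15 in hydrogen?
6.25000

Using E_n = -13.6057 Z² / n² eV with Z = 1:

E_6 = -13.6057 / 6² = -13.6057 / 36 = -0.37793611111 eV
E_15 = -13.6057 / 15² = -13.6057 / 225 = -0.06046977778 eV

The ratio is:
E_6/E_15 = (-0.37793611111) / (-0.06046977778)
E_6/E_15 = (-13.6057/36) / (-13.6057/225)
E_6/E_15 = 225/36
E_6/E_15 = 6.25000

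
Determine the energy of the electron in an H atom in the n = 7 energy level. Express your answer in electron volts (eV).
-0.278 eV

The energy levels of a hydrogen-like atom are given by:
E_n = -13.6057 eV / n²

For n = 7:
E_7 = -13.6057 eV / 7²
E_7 = -13.6057 eV / 49
E_7 = -0.278 eV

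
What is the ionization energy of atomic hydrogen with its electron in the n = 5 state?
0.544 eV

The ionization energy is the energy needed to remove the electron completely (n → ∞).

For hydrogen, E_n = -13.6057 eV / n².

At n = 5: E_5 = -13.6057 / 5² = -0.544228 eV
At n = ∞: E_∞ = 0 eV

Ionization energy = E_∞ - E_5 = 0 - (-0.544228) = 0.544228 eV
Ionization energy ≈ 0.544 eV

This is also called the binding energy of the electron in state n = 5.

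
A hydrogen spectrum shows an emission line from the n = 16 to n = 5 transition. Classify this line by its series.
Pfund series

The spectral series in hydrogen are named based on the final (lower) energy level:
- Lyman series: n_final = 1 (ultraviolet)
- Balmer series: n_final = 2 (visible/near-UV)
- Paschen series: n_final = 3 (infrared)
- Brackett series: n_final = 4 (infrared)
- Pfund series: n_final = 5 (far infrared)

Since this transition ends at n = 5, it belongs to the Pfund series.

For reference, this 16 → 5 line has photon energy
ΔE = 13.6057 eV × (1/5² - 1/16²) = 0.4910807344 eV,
corresponding to wavelength λ = hc/ΔE = 1239.84 eV·nm / 0.4910807344 eV = 2524.7172 nm in the far infrared region.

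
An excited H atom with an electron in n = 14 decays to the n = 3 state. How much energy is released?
1.442328 eV

The energy levels are E_n = -13.6057 eV / n².

Energy at n = 14: E_14 = -13.6057 / 14² = -0.069416837 eV
Energy at n = 3: E_3 = -13.6057 / 3² = -1.511744444 eV

For emission (electron falling to lower state), the photon energy is:
E_photon = E_14 - E_3 = |-0.069416837 - (-1.511744444)|
E_photon = 1.442328 eV

This energy is carried away by the emitted photon.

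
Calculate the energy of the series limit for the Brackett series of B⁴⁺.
21.258906 eV

The series limit corresponds to the transition from n = ∞ to n = 4.
This is the highest energy (shortest wavelength) transition in the Brackett series.

E_∞ = 0 eV
E_4 = -13.6057 × 5² / 4² = -21.258906 eV

Energy at series limit:
ΔE = E_∞ - E_4 = 0 - (-21.258906) = 21.258906 eV

This energy equals the ionization energy from the n = 4 state of B⁴⁺.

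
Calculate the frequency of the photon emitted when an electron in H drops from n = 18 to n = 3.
3.554e+14 Hz

First, find the transition energy:
E_18 = -13.6057 / 18² = -0.041993 eV
E_3 = -13.6057 / 3² = -1.511744 eV
|ΔE| = |E_3 - E_18| = 1.469751 eV

Convert to Joules: E = 1.469751 eV × (1.602177 × 10⁻¹⁹ J/eV) = 2.35480e-19 J

Using E = hf:
f = E/h = 2.35480e-19 J / (6.62607 × 10⁻³⁴ J·s)
f = 3.554e+14 Hz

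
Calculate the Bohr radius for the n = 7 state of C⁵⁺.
0.4322 nm (or 4.3216 Å)

The Bohr radius formula is:
r_n = n² a₀ / Z

where a₀ = 0.0529177 nm is the Bohr radius.

For C⁵⁺ (Z = 6) at n = 7:
r_7 = 7² × 0.0529177 nm / 6
r_7 = 49 × 0.0529177 nm / 6
r_7 = 2.59297 nm / 6
r_7 = 0.4322 nm

The electron orbits at approximately 0.4322 nm from the nucleus.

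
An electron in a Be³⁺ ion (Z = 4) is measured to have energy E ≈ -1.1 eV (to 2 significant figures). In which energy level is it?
n = 14

The exact energy levels follow E_n = -13.6057 Z² / n² eV with Z = 4.

The measured value (-1.1 eV) is reported to only 2 significant figures, so we must test candidate n values and see which one matches to that precision.

Candidate energies:
  n = 12:  E = -13.6057 × 4² / 12² = -1.511744 eV
  n = 13:  E = -13.6057 × 4² / 13² = -1.288114 eV
  n = 14:  E = -13.6057 × 4² / 14² = -1.110669 eV  ← matches
  n = 15:  E = -13.6057 × 4² / 15² = -0.967516 eV
  n = 16:  E = -13.6057 × 4² / 16² = -0.850356 eV

Checking against the measurement of -1.1 eV (2 sig figs), only n = 14 agrees:
E_14 = -1.110669 eV, which rounds to -1.1 eV ✓

Therefore n = 14.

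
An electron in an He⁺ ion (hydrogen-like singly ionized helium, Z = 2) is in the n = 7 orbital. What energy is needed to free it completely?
1.11067 eV

The ionization energy is the energy needed to remove the electron completely (n → ∞).

For a hydrogen-like ion with Z = 2, E_n = -13.6057 Z² / n² eV.

At n = 7: E_7 = -13.6057 × 2² / 7² = -1.11066939 eV
At n = ∞: E_∞ = 0 eV

Ionization energy = E_∞ - E_7 = 0 - (-1.11066939) = 1.11066939 eV
Ionization energy ≈ 1.11067 eV

This is also called the binding energy of the electron in state n = 7.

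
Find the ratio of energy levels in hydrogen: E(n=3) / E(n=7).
5.444

Using E_n = -13.6057 Z² / n² eV with Z = 1:

E_3 = -13.6057 / 3² = -13.6057 / 9 = -1.511744444 eV
E_7 = -13.6057 / 7² = -13.6057 / 49 = -0.277667347 eV

The ratio is:
E_3/E_7 = (-1.511744444) / (-0.277667347)
E_3/E_7 = (-13.6057/9) / (-13.6057/49)
E_3/E_7 = 49/9
E_3/E_7 = 5.444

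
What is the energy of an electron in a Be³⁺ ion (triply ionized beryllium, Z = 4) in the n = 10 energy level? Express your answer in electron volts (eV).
-2.176912 eV

The energy levels of a hydrogen-like atom are given by:
E_n = -13.6057 Z² / n² eV  (with Z = 4 for Be³⁺)

For n = 10:
E_10 = -13.6057 × 4² / 10²
E_10 = -13.6057 × 16 / 100
E_10 = -2.176912 eV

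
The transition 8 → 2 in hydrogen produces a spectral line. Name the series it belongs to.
Balmer series

The spectral series in hydrogen are named based on the final (lower) energy level:
- Lyman series: n_final = 1 (ultraviolet)
- Balmer series: n_final = 2 (visible/near-UV)
- Paschen series: n_final = 3 (infrared)
- Brackett series: n_final = 4 (infrared)
- Pfund series: n_final = 5 (far infrared)

Since this transition ends at n = 2, it belongs to the Balmer series.

For reference, this 8 → 2 line has photon energy
ΔE = 13.6057 eV × (1/2² - 1/8²) = 3.188835938 eV,
corresponding to wavelength λ = hc/ΔE = 1239.84 eV·nm / 3.188835938 eV = 388.80646 nm in the visible/near-UV region.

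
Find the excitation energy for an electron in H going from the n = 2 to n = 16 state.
3.348 eV

The energy levels of a hydrogen-like atom are E_n = -13.6057 eV / n².

Energy at n = 2: E_2 = -13.6057 / 2² = -3.401425 eV
Energy at n = 16: E_16 = -13.6057 / 16² = -0.053147 eV

The excitation energy is the difference:
ΔE = E_16 - E_2
ΔE = -0.053147 - (-3.401425)
ΔE = 3.348 eV

Since this is positive, energy must be absorbed (photon absorption).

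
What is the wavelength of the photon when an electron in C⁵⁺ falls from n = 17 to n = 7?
149.35678 nm

First, find the transition energy using E_n = -13.6057 Z² / n² eV:
E_17 = -13.6057 × 6² / 17² = -1.694827682 eV
E_7 = -13.6057 × 6² / 7² = -9.996024490 eV

Photon energy: |ΔE| = |E_7 - E_17| = 8.301196808 eV

Convert to wavelength using E = hc/λ with hc = 1239.84 eV·nm:
λ = hc/E = 1239.84 eV·nm / 8.301196808 eV
λ = 149.35678 nm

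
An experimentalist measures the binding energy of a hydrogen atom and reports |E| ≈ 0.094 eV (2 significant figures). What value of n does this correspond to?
n = 12

The exact energy levels follow E_n = -13.6057 eV / n².

The measured value (-0.094 eV) is reported to only 2 significant figures, so we must test candidate n values and see which one matches to that precision.

Candidate energies:
  n = 10:  E = -13.6057/10² = -0.13606 eV
  n = 11:  E = -13.6057/11² = -0.11244 eV
  n = 12:  E = -13.6057/12² = -0.09448 eV  ← matches
  n = 13:  E = -13.6057/13² = -0.08051 eV
  n = 14:  E = -13.6057/14² = -0.06942 eV

Checking against the measurement of -0.094 eV (2 sig figs), only n = 12 agrees:
E_12 = -0.09448 eV, which rounds to -0.094 eV ✓

Therefore n = 12.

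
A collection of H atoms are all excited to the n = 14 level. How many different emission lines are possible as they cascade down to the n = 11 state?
6

The electron can occupy levels n = 11, 12, ..., 14 during de-excitation — that is m = 14 - 11 + 1 = 4 distinct levels.

The number of distinct spectral lines equals the number of ways to choose 2 of these m levels (each pair gives one possible emission transition):

Number of lines = m(m-1)/2 = 4×3/2 = 6

These correspond to all possible transitions between the 4 levels:
14 → 13, 14 → 12, 14 → 11, 13 → 12, 13 → 11, 12 → 11

Each transition produces a photon with a unique energy (and thus wavelength). This count does not depend on Z.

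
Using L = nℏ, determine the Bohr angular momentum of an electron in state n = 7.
7.382e-34 J·s (or 7ℏ)

In the Bohr model, angular momentum is quantized:
L = nℏ

where ℏ = h/(2π) = 1.05457e-34 J·s

For n = 7:
L = 7 × 1.05457e-34 J·s
L = 7.382e-34 J·s

This can also be written as L = 7ℏ.
The angular momentum is an integer multiple of the reduced Planck constant.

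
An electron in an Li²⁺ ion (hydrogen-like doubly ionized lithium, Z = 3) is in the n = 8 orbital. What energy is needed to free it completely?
1.913 eV

The ionization energy is the energy needed to remove the electron completely (n → ∞).

For a hydrogen-like ion with Z = 3, E_n = -13.6057 Z² / n² eV.

At n = 8: E_8 = -13.6057 × 3² / 8² = -1.913302 eV
At n = ∞: E_∞ = 0 eV

Ionization energy = E_∞ - E_8 = 0 - (-1.913302) = 1.913302 eV
Ionization energy ≈ 1.913 eV

This is also called the binding energy of the electron in state n = 8.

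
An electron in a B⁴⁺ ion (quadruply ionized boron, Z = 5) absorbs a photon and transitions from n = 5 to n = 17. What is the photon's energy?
12.429 eV

The energy levels of a hydrogen-like atom are E_n = -13.6057 Z² eV / n².

Energy at n = 5: E_5 = -13.6057 × 5² / 5² = -13.605700 eV
Energy at n = 17: E_17 = -13.6057 × 5² / 17² = -1.176964 eV

The excitation energy is the difference:
ΔE = E_17 - E_5
ΔE = -1.176964 - (-13.605700)
ΔE = 12.429 eV

Since this is positive, energy must be absorbed (photon absorption).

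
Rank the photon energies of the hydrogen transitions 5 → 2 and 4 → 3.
5 → 2

Calculate the energy for each transition:

Transition 5 → 2:
ΔE₁ = |E_2 - E_5| = |-13.6057/2² - (-13.6057/5²)|
ΔE₁ = |-3.4014250000 - (-0.5442280000)| = 2.8571970 eV

Transition 4 → 3:
ΔE₂ = |E_3 - E_4| = |-13.6057/3² - (-13.6057/4²)|
ΔE₂ = |-1.5117444444 - (-0.8503562500)| = 0.6613882 eV

Since 2.8571970 eV > 0.6613882 eV, the transition 5 → 2 emits the more energetic photon.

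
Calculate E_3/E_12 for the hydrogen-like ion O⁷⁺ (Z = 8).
16.00000

Using E_n = -13.6057 Z² / n² eV with Z = 8:

E_3 = -13.6057 × 8² / 3² = -870.7648 / 9 = -96.75164444444 eV
E_12 = -13.6057 × 8² / 12² = -870.7648 / 144 = -6.04697777778 eV

The ratio is:
E_3/E_12 = (-96.75164444444) / (-6.04697777778)
E_3/E_12 = (-870.7648/9) / (-870.7648/144)
E_3/E_12 = 144/9
E_3/E_12 = 16.00000
(Note: the Z² factors cancel in the ratio.)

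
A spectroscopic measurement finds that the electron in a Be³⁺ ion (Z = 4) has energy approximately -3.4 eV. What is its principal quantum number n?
n = 8

The exact energy levels follow E_n = -13.6057 Z² / n² eV with Z = 4.

The measured value (-3.4 eV) is reported to only 2 significant figures, so we must test candidate n values and see which one matches to that precision.

Candidate energies:
  n = 6:  E = -13.6057 × 4² / 6² = -6.04698 eV
  n = 7:  E = -13.6057 × 4² / 7² = -4.44268 eV
  n = 8:  E = -13.6057 × 4² / 8² = -3.40143 eV  ← matches
  n = 9:  E = -13.6057 × 4² / 9² = -2.68755 eV
  n = 10:  E = -13.6057 × 4² / 10² = -2.17691 eV

Checking against the measurement of -3.4 eV (2 sig figs), only n = 8 agrees:
E_8 = -3.40143 eV, which rounds to -3.4 eV ✓

Therefore n = 8.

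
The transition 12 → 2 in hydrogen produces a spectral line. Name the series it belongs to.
Balmer series

The spectral series in hydrogen are named based on the final (lower) energy level:
- Lyman series: n_final = 1 (ultraviolet)
- Balmer series: n_final = 2 (visible/near-UV)
- Paschen series: n_final = 3 (infrared)
- Brackett series: n_final = 4 (infrared)
- Pfund series: n_final = 5 (far infrared)

Since this transition ends at n = 2, it belongs to the Balmer series.

For reference, this 12 → 2 line has photon energy
ΔE = 13.6057 eV × (1/2² - 1/12²) = 3.306940972 eV,
corresponding to wavelength λ = hc/ΔE = 1239.84 eV·nm / 3.306940972 eV = 374.92051 nm in the visible/near-UV region.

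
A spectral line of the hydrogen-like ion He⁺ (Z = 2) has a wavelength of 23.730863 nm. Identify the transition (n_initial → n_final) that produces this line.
n = 5 → n = 1

First, find the photon energy from the wavelength (hc = 1239.84 eV·nm):
E = hc/λ = 1239.84 eV·nm / 23.730863 nm = 52.245888 eV

The energy levels of He⁺ satisfy E_n = -13.6057 × 2² / n² eV, so an emission n_i → n_f releases
ΔE = 13.6057 × 2² × (1/n_f² − 1/n_i²) eV.

Setting ΔE equal to the photon energy:
1/n_f² − 1/n_i² = 52.245888 / (13.6057 × 2²) = 0.96000000

Since 1/n_i² must be positive, we need 1/n_f² > 0.96000000, i.e. n_f ≤ 1. For each allowed n_f, solve n_i = (1/n_f² − 0.96000000)^(−1/2) and check whether it is a whole number:
  n_f = 1: 1/n_i² = 1.00000000 − 0.96000000 = 0.04000000 → n_i = 5.000  → integer, n_i = 5 ✓

Only n_f = 1 gives an integer upper level, n_i = 5.

The transition is from n = 5 to n = 1 (emission).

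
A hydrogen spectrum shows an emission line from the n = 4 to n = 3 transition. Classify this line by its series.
Paschen series

The spectral series in hydrogen are named based on the final (lower) energy level:
- Lyman series: n_final = 1 (ultraviolet)
- Balmer series: n_final = 2 (visible/near-UV)
- Paschen series: n_final = 3 (infrared)
- Brackett series: n_final = 4 (infrared)
- Pfund series: n_final = 5 (far infrared)

Since this transition ends at n = 3, it belongs to the Paschen series.

For reference, this 4 → 3 line has photon energy
ΔE = 13.6057 eV × (1/3² - 1/4²) = 0.66138819444 eV,
corresponding to wavelength λ = hc/ΔE = 1239.84 eV·nm / 0.66138819444 eV = 1874.60256 nm in the infrared region.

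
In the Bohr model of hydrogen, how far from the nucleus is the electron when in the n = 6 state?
1.9050 nm (or 19.0504 Å)

The Bohr radius formula is:
r_n = n² a₀ / Z

where a₀ = 0.0529177 nm is the Bohr radius.

For H (Z = 1) at n = 6:
r_6 = 6² × 0.0529177 nm / 1
r_6 = 36 × 0.0529177 nm / 1
r_6 = 1.90504 nm / 1
r_6 = 1.9050 nm

The electron orbits at approximately 1.9050 nm from the nucleus.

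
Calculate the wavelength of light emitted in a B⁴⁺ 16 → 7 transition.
220.8871 nm

First, find the transition energy using E_n = -13.6057 Z² / n² eV:
E_16 = -13.6057 × 5² / 16² = -1.32868164 eV
E_7 = -13.6057 × 5² / 7² = -6.94168367 eV

Photon energy: |ΔE| = |E_7 - E_16| = 5.61300203 eV

Convert to wavelength using E = hc/λ with hc = 1239.84 eV·nm:
λ = hc/E = 1239.84 eV·nm / 5.61300203 eV
λ = 220.8871 nm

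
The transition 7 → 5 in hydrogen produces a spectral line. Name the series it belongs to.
Pfund series

The spectral series in hydrogen are named based on the final (lower) energy level:
- Lyman series: n_final = 1 (ultraviolet)
- Balmer series: n_final = 2 (visible/near-UV)
- Paschen series: n_final = 3 (infrared)
- Brackett series: n_final = 4 (infrared)
- Pfund series: n_final = 5 (far infrared)

Since this transition ends at n = 5, it belongs to the Pfund series.

For reference, this 7 → 5 line has photon energy
ΔE = 13.6057 eV × (1/5² - 1/7²) = 0.266560653 eV,
corresponding to wavelength λ = hc/ΔE = 1239.84 eV·nm / 0.266560653 eV = 4651.249 nm in the far infrared region.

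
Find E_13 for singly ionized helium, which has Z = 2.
-0.32 eV

For hydrogen-like ions, the energy levels scale with Z²:
E_n = -13.6057 Z² / n² eV

For He⁺ (Z = 2) at n = 13:
E_13 = -13.6057 × 2² / 13²
E_13 = -13.6057 × 4 / 169
E_13 = -54.4228 / 169
E_13 = -0.32 eV

The energy is 4 times more negative than hydrogen at the same n due to the stronger nuclear charge.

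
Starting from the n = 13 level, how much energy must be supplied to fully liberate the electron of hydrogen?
0.080507 eV

The ionization energy is the energy needed to remove the electron completely (n → ∞).

For hydrogen, E_n = -13.6057 eV / n².

At n = 13: E_13 = -13.6057 / 13² = -0.080507101 eV
At n = ∞: E_∞ = 0 eV

Ionization energy = E_∞ - E_13 = 0 - (-0.080507101) = 0.080507101 eV
Ionization energy ≈ 0.080507 eV

This is also called the binding energy of the electron in state n = 13.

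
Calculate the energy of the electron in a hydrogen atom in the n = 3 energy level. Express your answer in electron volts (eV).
-1.5117 eV

The energy levels of a hydrogen-like atom are given by:
E_n = -13.6057 eV / n²

For n = 3:
E_3 = -13.6057 eV / 3²
E_3 = -13.6057 eV / 9
E_3 = -1.5117 eV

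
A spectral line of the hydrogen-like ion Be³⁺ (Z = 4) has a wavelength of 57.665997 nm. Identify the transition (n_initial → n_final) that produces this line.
n = 9 → n = 3

First, find the photon energy from the wavelength (hc = 1239.84 eV·nm):
E = hc/λ = 1239.84 eV·nm / 57.665997 nm = 21.500365 eV

The energy levels of Be³⁺ satisfy E_n = -13.6057 × 4² / n² eV, so an emission n_i → n_f releases
ΔE = 13.6057 × 4² × (1/n_f² − 1/n_i²) eV.

Setting ΔE equal to the photon energy:
1/n_f² − 1/n_i² = 21.500365 / (13.6057 × 4²) = 0.098765430

Since 1/n_i² must be positive, we need 1/n_f² > 0.098765430, i.e. n_f ≤ 3. For each allowed n_f, solve n_i = (1/n_f² − 0.098765430)^(−1/2) and check whether it is a whole number:
  n_f = 1: 1/n_i² = 1.000000000 − 0.098765430 = 0.901234570 → n_i = 1.053  (not an integer) ✗
  n_f = 2: 1/n_i² = 0.250000000 − 0.098765430 = 0.151234570 → n_i = 2.571  (not an integer) ✗
  n_f = 3: 1/n_i² = 0.111111111 − 0.098765430 = 0.012345681 → n_i = 9.000  → integer, n_i = 9 ✓

Only n_f = 3 gives an integer upper level, n_i = 9.

The transition is from n = 9 to n = 3 (emission).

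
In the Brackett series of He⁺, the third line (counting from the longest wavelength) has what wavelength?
541.2363 nm

The lines of a series are numbered from the longest wavelength (smallest ΔE) outward; the third line is the transition from n = n_f + 3 to n_f.
The Brackett series has all transitions ending at n_f = 4.

For He⁺ (Z = 2), the third line (γ-line) is the jump from n = 7 to n = 4:
E_7 = -13.6057 × 2² / 7² = -1.11066939 eV
E_4 = -13.6057 × 2² / 4² = -3.40142500 eV
ΔE = E_7 - E_4 = 2.29075561 eV

λ = hc/E = 1239.84 eV·nm / 2.29075561 eV
λ = 541.2363 nm

This is the γ-line of the Brackett series in He⁺.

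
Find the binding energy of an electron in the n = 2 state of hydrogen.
3.401 eV

The ionization energy is the energy needed to remove the electron completely (n → ∞).

For hydrogen, E_n = -13.6057 eV / n².

At n = 2: E_2 = -13.6057 / 2² = -3.401425 eV
At n = ∞: E_∞ = 0 eV

Ionization energy = E_∞ - E_2 = 0 - (-3.401425) = 3.401425 eV
Ionization energy ≈ 3.401 eV

This is also called the binding energy of the electron in state n = 2.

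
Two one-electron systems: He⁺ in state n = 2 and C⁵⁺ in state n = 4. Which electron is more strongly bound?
C⁵⁺ at n = 4 (E = -30.612825 eV)

Using E_n = -13.6057 Z² / n² eV:

He⁺ (Z = 2) at n = 2:
E = -13.6057 × 2² / 2² = -13.6057 × 4 / 4 = -13.605700000 eV

C⁵⁺ (Z = 6) at n = 4:
E = -13.6057 × 6² / 4² = -13.6057 × 36 / 16 = -30.612825000 eV

Since -30.612825000 eV < -13.605700000 eV,
C⁵⁺ at n = 4 is more tightly bound (requires more energy to ionize).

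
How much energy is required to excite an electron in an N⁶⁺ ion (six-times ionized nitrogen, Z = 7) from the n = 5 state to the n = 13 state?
22.722324 eV

The energy levels of a hydrogen-like atom are E_n = -13.6057 Z² eV / n².

Energy at n = 5: E_5 = -13.6057 × 7² / 5² = -26.667172000 eV
Energy at n = 13: E_13 = -13.6057 × 7² / 13² = -3.944847929 eV

The excitation energy is the difference:
ΔE = E_13 - E_5
ΔE = -3.944847929 - (-26.667172000)
ΔE = 22.722324 eV

Since this is positive, energy must be absorbed (photon absorption).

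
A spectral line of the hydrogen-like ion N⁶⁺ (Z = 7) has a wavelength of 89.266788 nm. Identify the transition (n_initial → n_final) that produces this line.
n = 12 → n = 6

First, find the photon energy from the wavelength (hc = 1239.84 eV·nm):
E = hc/λ = 1239.84 eV·nm / 89.266788 nm = 13.889152 eV

The energy levels of N⁶⁺ satisfy E_n = -13.6057 × 7² / n² eV, so an emission n_i → n_f releases
ΔE = 13.6057 × 7² × (1/n_f² − 1/n_i²) eV.

Setting ΔE equal to the photon energy:
1/n_f² − 1/n_i² = 13.889152 / (13.6057 × 7²) = 0.020833333

Since 1/n_i² must be positive, we need 1/n_f² > 0.020833333, i.e. n_f ≤ 6. For each allowed n_f, solve n_i = (1/n_f² − 0.020833333)^(−1/2) and check whether it is a whole number:
  n_f = 1: 1/n_i² = 1.000000000 − 0.020833333 = 0.979166667 → n_i = 1.011  (not an integer) ✗
  n_f = 2: 1/n_i² = 0.250000000 − 0.020833333 = 0.229166667 → n_i = 2.089  (not an integer) ✗
  n_f = 3: 1/n_i² = 0.111111111 − 0.020833333 = 0.090277778 → n_i = 3.328  (not an integer) ✗
  n_f = 4: 1/n_i² = 0.062500000 − 0.020833333 = 0.041666667 → n_i = 4.899  (not an integer) ✗
  n_f = 5: 1/n_i² = 0.040000000 − 0.020833333 = 0.019166667 → n_i = 7.223  (not an integer) ✗
  n_f = 6: 1/n_i² = 0.027777778 − 0.020833333 = 0.006944445 → n_i = 12.000  → integer, n_i = 12 ✓

Only n_f = 6 gives an integer upper level, n_i = 12.

The transition is from n = 12 to n = 6 (emission).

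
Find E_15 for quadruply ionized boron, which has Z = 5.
-1.5117 eV

For hydrogen-like ions, the energy levels scale with Z²:
E_n = -13.6057 Z² / n² eV

For B⁴⁺ (Z = 5) at n = 15:
E_15 = -13.6057 × 5² / 15²
E_15 = -13.6057 × 25 / 225
E_15 = -340.1425 / 225
E_15 = -1.5117 eV

The energy is 25 times more negative than hydrogen at the same n due to the stronger nuclear charge.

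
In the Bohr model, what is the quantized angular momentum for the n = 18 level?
1.89823e-33 J·s (or 18ℏ)

In the Bohr model, angular momentum is quantized:
L = nℏ

where ℏ = h/(2π) = 1.0545718e-34 J·s

For n = 18:
L = 18 × 1.0545718e-34 J·s
L = 1.89823e-33 J·s

This can also be written as L = 18ℏ.
The angular momentum is an integer multiple of the reduced Planck constant.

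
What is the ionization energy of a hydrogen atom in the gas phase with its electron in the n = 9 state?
0.16797 eV

The ionization energy is the energy needed to remove the electron completely (n → ∞).

For hydrogen, E_n = -13.6057 eV / n².

At n = 9: E_9 = -13.6057 / 9² = -0.16797160 eV
At n = ∞: E_∞ = 0 eV

Ionization energy = E_∞ - E_9 = 0 - (-0.16797160) = 0.16797160 eV
Ionization energy ≈ 0.16797 eV

This is also called the binding energy of the electron in state n = 9.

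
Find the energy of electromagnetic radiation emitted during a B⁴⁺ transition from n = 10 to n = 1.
336.741075 eV

The energy levels are E_n = -13.6057 Z² eV / n².

Energy at n = 10: E_10 = -13.6057 × 5² / 10² = -3.401425000 eV
Energy at n = 1: E_1 = -13.6057 × 5² / 1² = -340.142500000 eV

For emission (electron falling to lower state), the photon energy is:
E_photon = E_10 - E_1 = |-3.401425000 - (-340.142500000)|
E_photon = 336.741075 eV

This energy is carried away by the emitted photon.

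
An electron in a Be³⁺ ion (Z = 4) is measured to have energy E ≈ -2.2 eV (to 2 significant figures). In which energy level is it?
n = 10

The exact energy levels follow E_n = -13.6057 Z² / n² eV with Z = 4.

The measured value (-2.2 eV) is reported to only 2 significant figures, so we must test candidate n values and see which one matches to that precision.

Candidate energies:
  n = 8:  E = -13.6057 × 4² / 8² = -3.401425 eV
  n = 9:  E = -13.6057 × 4² / 9² = -2.687546 eV
  n = 10:  E = -13.6057 × 4² / 10² = -2.176912 eV  ← matches
  n = 11:  E = -13.6057 × 4² / 11² = -1.799101 eV
  n = 12:  E = -13.6057 × 4² / 12² = -1.511744 eV

Checking against the measurement of -2.2 eV (2 sig figs), only n = 10 agrees:
E_10 = -2.176912 eV, which rounds to -2.2 eV ✓

Therefore n = 10.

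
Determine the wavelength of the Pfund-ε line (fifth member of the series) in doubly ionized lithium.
337.51 nm

The lines of a series are numbered from the longest wavelength (smallest ΔE) outward; the fifth line is the transition from n = n_f + 5 to n_f.
The Pfund series has all transitions ending at n_f = 5.

For Li²⁺ (Z = 3), the fifth line (ε-line) is the jump from n = 10 to n = 5:
E_10 = -13.6057 × 3² / 10² = -1.224513 eV
E_5 = -13.6057 × 3² / 5² = -4.898052 eV
ΔE = E_10 - E_5 = 3.673539 eV

λ = hc/E = 1239.84 eV·nm / 3.673539 eV
λ = 337.51 nm

This is the ε-line of the Pfund series in Li²⁺.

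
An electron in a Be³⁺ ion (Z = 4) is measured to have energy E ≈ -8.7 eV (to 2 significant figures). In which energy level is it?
n = 5

The exact energy levels follow E_n = -13.6057 Z² / n² eV with Z = 4.

The measured value (-8.7 eV) is reported to only 2 significant figures, so we must test candidate n values and see which one matches to that precision.

Candidate energies:
  n = 3:  E = -13.6057 × 4² / 3² = -24.187911 eV
  n = 4:  E = -13.6057 × 4² / 4² = -13.605700 eV
  n = 5:  E = -13.6057 × 4² / 5² = -8.707648 eV  ← matches
  n = 6:  E = -13.6057 × 4² / 6² = -6.046978 eV
  n = 7:  E = -13.6057 × 4² / 7² = -4.442678 eV

Checking against the measurement of -8.7 eV (2 sig figs), only n = 5 agrees:
E_5 = -8.707648 eV, which rounds to -8.7 eV ✓

Therefore n = 5.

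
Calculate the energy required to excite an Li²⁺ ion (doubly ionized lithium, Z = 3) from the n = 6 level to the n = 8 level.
1.49 eV

The energy levels of a hydrogen-like atom are E_n = -13.6057 Z² eV / n².

Energy at n = 6: E_6 = -13.6057 × 3² / 6² = -3.40143 eV
Energy at n = 8: E_8 = -13.6057 × 3² / 8² = -1.91330 eV

The excitation energy is the difference:
ΔE = E_8 - E_6
ΔE = -1.91330 - (-3.40143)
ΔE = 1.49 eV

Since this is positive, energy must be absorbed (photon absorption).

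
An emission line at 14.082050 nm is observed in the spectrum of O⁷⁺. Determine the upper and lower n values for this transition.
n = 10 → n = 3

First, find the photon energy from the wavelength (hc = 1239.84 eV·nm):
E = hc/λ = 1239.84 eV·nm / 14.082050 nm = 88.043999 eV

The energy levels of O⁷⁺ satisfy E_n = -13.6057 × 8² / n² eV, so an emission n_i → n_f releases
ΔE = 13.6057 × 8² × (1/n_f² − 1/n_i²) eV.

Setting ΔE equal to the photon energy:
1/n_f² − 1/n_i² = 88.043999 / (13.6057 × 8²) = 0.10111111

Since 1/n_i² must be positive, we need 1/n_f² > 0.10111111, i.e. n_f ≤ 3. For each allowed n_f, solve n_i = (1/n_f² − 0.10111111)^(−1/2) and check whether it is a whole number:
  n_f = 1: 1/n_i² = 1.00000000 − 0.10111111 = 0.89888889 → n_i = 1.055  (not an integer) ✗
  n_f = 2: 1/n_i² = 0.25000000 − 0.10111111 = 0.14888889 → n_i = 2.592  (not an integer) ✗
  n_f = 3: 1/n_i² = 0.11111111 − 0.10111111 = 0.01000000 → n_i = 10.000  → integer, n_i = 10 ✓

Only n_f = 3 gives an integer upper level, n_i = 10.

The transition is from n = 10 to n = 3 (emission).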